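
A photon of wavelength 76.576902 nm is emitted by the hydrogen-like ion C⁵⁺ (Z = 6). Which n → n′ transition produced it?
n = 12 → n = 5

First, find the photon energy from the wavelength (hc = 1239.84 eV·nm):
E = hc/λ = 1239.84 eV·nm / 76.576902 nm = 16.190783 eV

The energy levels of C⁵⁺ satisfy E_n = -13.6057 × 6² / n² eV, so an emission n_i → n_f releases
ΔE = 13.6057 × 6² × (1/n_f² − 1/n_i²) eV.

Setting ΔE equal to the photon energy:
1/n_f² − 1/n_i² = 16.190783 / (13.6057 × 6²) = 0.033055556

Since 1/n_i² must be positive, we need 1/n_f² > 0.033055556, i.e. n_f ≤ 5. For each allowed n_f, solve n_i = (1/n_f² − 0.033055556)^(−1/2) and check whether it is a whole number:
  n_f = 1: 1/n_i² = 1.000000000 − 0.033055556 = 0.966944444 → n_i = 1.017  (not an integer) ✗
  n_f = 2: 1/n_i² = 0.250000000 − 0.033055556 = 0.216944444 → n_i = 2.147  (not an integer) ✗
  n_f = 3: 1/n_i² = 0.111111111 − 0.033055556 = 0.078055555 → n_i = 3.579  (not an integer) ✗
  n_f = 4: 1/n_i² = 0.062500000 − 0.033055556 = 0.029444444 → n_i = 5.828  (not an integer) ✗
  n_f = 5: 1/n_i² = 0.040000000 − 0.033055556 = 0.006944444 → n_i = 12.000  → integer, n_i = 12 ✓

Only n_f = 5 gives an integer upper level, n_i = 12.

The transition is from n = 12 to n = 5 (emission).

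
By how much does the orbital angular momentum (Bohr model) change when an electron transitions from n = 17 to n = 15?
2.109e-34 J·s (or 2ℏ)

In the Bohr model, L_n = nℏ where ℏ = 1.05457e-34 J·s.

L_17 = 17ℏ = 1.79277e-33 J·s
L_15 = 15ℏ = 1.58186e-33 J·s

ΔL = L_17 - L_15 = (17 - 15)ℏ = 2ℏ
ΔL = 2 × 1.05457e-34 J·s = 2.109e-34 J·s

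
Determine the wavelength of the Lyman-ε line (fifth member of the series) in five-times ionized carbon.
2.60361 nm

The lines of a series are numbered from the longest wavelength (smallest ΔE) outward; the fifth line is the transition from n = n_f + 5 to n_f.
The Lyman series has all transitions ending at n_f = 1.

For C⁵⁺ (Z = 6), the fifth line (ε-line) is the jump from n = 6 to n = 1:
E_6 = -13.6057 × 6² / 6² = -13.6057000 eV
E_1 = -13.6057 × 6² / 1² = -489.8052000 eV
ΔE = E_6 - E_1 = 476.1995000 eV

λ = hc/E = 1239.84 eV·nm / 476.1995000 eV
λ = 2.60361 nm

This is the ε-line of the Lyman series in C⁵⁺.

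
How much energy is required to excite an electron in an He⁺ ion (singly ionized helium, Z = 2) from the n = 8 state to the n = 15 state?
0.61 eV

The energy levels of a hydrogen-like atom are E_n = -13.6057 Z² eV / n².

Energy at n = 8: E_8 = -13.6057 × 2² / 8² = -0.85036 eV
Energy at n = 15: E_15 = -13.6057 × 2² / 15² = -0.24188 eV

The excitation energy is the difference:
ΔE = E_15 - E_8
ΔE = -0.24188 - (-0.85036)
ΔE = 0.61 eV

Since this is positive, energy must be absorbed (photon absorption).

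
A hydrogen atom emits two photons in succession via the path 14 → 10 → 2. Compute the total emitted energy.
3.332 eV

The energy levels of hydrogen are E_n = -13.6057 / n² eV.

First transition (14 → 10):
ΔE₁ = |E_10 - E_14|
ΔE₁ = |-0.136057000 - (-0.069416837)| = 0.066640 eV

Second transition (10 → 2):
ΔE₂ = |E_2 - E_10|
ΔE₂ = |-3.401425000 - (-0.136057000)| = 3.265368 eV

Total energy released:
E_total = ΔE₁ + ΔE₂ = 0.066640 + 3.265368 = 3.332 eV

Note: This equals the direct transition 14 → 2: 3.332 eV ✓
Energy is conserved regardless of the path taken.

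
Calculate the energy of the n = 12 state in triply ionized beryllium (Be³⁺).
-1.51174 eV

For hydrogen-like ions, the energy levels scale with Z²:
E_n = -13.6057 Z² / n² eV

For Be³⁺ (Z = 4) at n = 12:
E_12 = -13.6057 × 4² / 12²
E_12 = -13.6057 × 16 / 144
E_12 = -217.6912 / 144
E_12 = -1.51174 eV

The energy is 16 times more negative than hydrogen at the same n due to the stronger nuclear charge.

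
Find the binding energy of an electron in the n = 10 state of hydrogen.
0.13606 eV

The ionization energy is the energy needed to remove the electron completely (n → ∞).

For hydrogen, E_n = -13.6057 eV / n².

At n = 10: E_10 = -13.6057 / 10² = -0.13605700 eV
At n = ∞: E_∞ = 0 eV

Ionization energy = E_∞ - E_10 = 0 - (-0.13605700) = 0.13605700 eV
Ionization energy ≈ 0.13606 eV

This is also called the binding energy of the electron in state n = 10.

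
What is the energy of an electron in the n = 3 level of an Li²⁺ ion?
-13.6057 eV

For hydrogen-like ions, the energy levels scale with Z²:
E_n = -13.6057 Z² / n² eV

For Li²⁺ (Z = 3) at n = 3:
E_3 = -13.6057 × 3² / 3²
E_3 = -13.6057 × 9 / 9
E_3 = -122.4513 / 9
E_3 = -13.6057 eV

The energy is 9 times more negative than hydrogen at the same n due to the stronger nuclear charge.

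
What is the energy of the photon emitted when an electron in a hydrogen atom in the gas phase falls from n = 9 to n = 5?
0.376256 eV

The energy levels are E_n = -13.6057 eV / n².

Energy at n = 9: E_9 = -13.6057 / 9² = -0.167971605 eV
Energy at n = 5: E_5 = -13.6057 / 5² = -0.544228000 eV

For emission (electron falling to lower state), the photon energy is:
E_photon = E_9 - E_5 = |-0.167971605 - (-0.544228000)|
E_photon = 0.376256 eV

This energy is carried away by the emitted photon.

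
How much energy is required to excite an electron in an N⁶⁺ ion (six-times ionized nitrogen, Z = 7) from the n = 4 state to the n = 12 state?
37.03774 eV

The energy levels of a hydrogen-like atom are E_n = -13.6057 Z² eV / n².

Energy at n = 4: E_4 = -13.6057 × 7² / 4² = -41.66745625 eV
Energy at n = 12: E_12 = -13.6057 × 7² / 12² = -4.62971736 eV

The excitation energy is the difference:
ΔE = E_12 - E_4
ΔE = -4.62971736 - (-41.66745625)
ΔE = 37.03774 eV

Since this is positive, energy must be absorbed (photon absorption).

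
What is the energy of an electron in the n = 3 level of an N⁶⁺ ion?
-74.08 eV

For hydrogen-like ions, the energy levels scale with Z²:
E_n = -13.6057 Z² / n² eV

For N⁶⁺ (Z = 7) at n = 3:
E_3 = -13.6057 × 7² / 3²
E_3 = -13.6057 × 49 / 9
E_3 = -666.6793 / 9
E_3 = -74.08 eV

The energy is 49 times more negative than hydrogen at the same n due to the stronger nuclear charge.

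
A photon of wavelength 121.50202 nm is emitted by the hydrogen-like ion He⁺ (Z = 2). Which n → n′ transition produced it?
n = 4 → n = 2

First, find the photon energy from the wavelength (hc = 1239.84 eV·nm):
E = hc/λ = 1239.84 eV·nm / 121.50202 nm = 10.204275 eV

The energy levels of He⁺ satisfy E_n = -13.6057 × 2² / n² eV, so an emission n_i → n_f releases
ΔE = 13.6057 × 2² × (1/n_f² − 1/n_i²) eV.

Setting ΔE equal to the photon energy:
1/n_f² − 1/n_i² = 10.204275 / (13.6057 × 2²) = 0.18750000

Since 1/n_i² must be positive, we need 1/n_f² > 0.18750000, i.e. n_f ≤ 2. For each allowed n_f, solve n_i = (1/n_f² − 0.18750000)^(−1/2) and check whether it is a whole number:
  n_f = 1: 1/n_i² = 1.00000000 − 0.18750000 = 0.81250000 → n_i = 1.109  (not an integer) ✗
  n_f = 2: 1/n_i² = 0.25000000 − 0.18750000 = 0.06250000 → n_i = 4.000  → integer, n_i = 4 ✓

Only n_f = 2 gives an integer upper level, n_i = 4.

The transition is from n = 4 to n = 2 (emission).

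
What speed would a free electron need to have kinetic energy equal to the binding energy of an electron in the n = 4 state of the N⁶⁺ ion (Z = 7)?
3.82846e+06 m/s (or 1.27704% of c)

The binding energy at n = 4 for N⁶⁺ is:
E_4 = -13.6057 × 7²/4² = -41.6674563 eV
|E_4| = 41.6674563 eV

Convert to Joules:
KE = 41.6674563 eV × (1.602177 × 10⁻¹⁹ J/eV) = 6.6758640e-18 J

Using KE = ½mv²:
v = √(2·KE/m_e)
v = √(2 × 6.6758640e-18 J / 9.10938 × 10⁻³¹ kg)
v = 3.82846e+06 m/s

This is approximately 1.27704% the speed of light.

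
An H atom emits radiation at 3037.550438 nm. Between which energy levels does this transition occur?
n = 10 → n = 5

First, find the photon energy from the wavelength (hc = 1239.84 eV·nm):
E = hc/λ = 1239.84 eV·nm / 3037.550438 nm = 0.40817100 eV

The energy levels of hydrogen satisfy E_n = -13.6057 / n² eV, so an emission n_i → n_f releases
ΔE = 13.6057 × (1/n_f² − 1/n_i²) eV.

Setting ΔE equal to the photon energy:
1/n_f² − 1/n_i² = 0.40817100 / 13.6057 = 0.030000000

Since 1/n_i² must be positive, we need 1/n_f² > 0.030000000, i.e. n_f ≤ 5. For each allowed n_f, solve n_i = (1/n_f² − 0.030000000)^(−1/2) and check whether it is a whole number:
  n_f = 1: 1/n_i² = 1.000000000 − 0.030000000 = 0.970000000 → n_i = 1.015  (not an integer) ✗
  n_f = 2: 1/n_i² = 0.250000000 − 0.030000000 = 0.220000000 → n_i = 2.132  (not an integer) ✗
  n_f = 3: 1/n_i² = 0.111111111 − 0.030000000 = 0.081111111 → n_i = 3.511  (not an integer) ✗
  n_f = 4: 1/n_i² = 0.062500000 − 0.030000000 = 0.032500000 → n_i = 5.547  (not an integer) ✗
  n_f = 5: 1/n_i² = 0.040000000 − 0.030000000 = 0.010000000 → n_i = 10.000  → integer, n_i = 10 ✓

Only n_f = 5 gives an integer upper level, n_i = 10.

The transition is from n = 10 to n = 5 (emission).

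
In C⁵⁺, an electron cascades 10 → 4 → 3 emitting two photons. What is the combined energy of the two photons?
49.5247 eV

The energy levels of C⁵⁺ are E_n = -13.6057 × 6² / n² eV.

First transition (10 → 4):
ΔE₁ = |E_4 - E_10|
ΔE₁ = |-30.6128250000 - (-4.8980520000)| = 25.7147730 eV

Second transition (4 → 3):
ΔE₂ = |E_3 - E_4|
ΔE₂ = |-54.4228000000 - (-30.6128250000)| = 23.8099750 eV

Total energy released:
E_total = ΔE₁ + ΔE₂ = 25.7147730 + 23.8099750 = 49.5247 eV

Note: This equals the direct transition 10 → 3: 49.5247 eV ✓
Energy is conserved regardless of the path taken.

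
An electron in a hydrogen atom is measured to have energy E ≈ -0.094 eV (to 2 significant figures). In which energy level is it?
n = 12

The exact energy levels follow E_n = -13.6057 eV / n².

The measured value (-0.094 eV) is reported to only 2 significant figures, so we must test candidate n values and see which one matches to that precision.

Candidate energies:
  n = 10:  E = -13.6057/10² = -0.136057 eV
  n = 11:  E = -13.6057/11² = -0.112444 eV
  n = 12:  E = -13.6057/12² = -0.094484 eV  ← matches
  n = 13:  E = -13.6057/13² = -0.080507 eV
  n = 14:  E = -13.6057/14² = -0.069417 eV

Checking against the measurement of -0.094 eV (2 sig figs), only n = 12 agrees:
E_12 = -0.094484 eV, which rounds to -0.094 eV ✓

Therefore n = 12.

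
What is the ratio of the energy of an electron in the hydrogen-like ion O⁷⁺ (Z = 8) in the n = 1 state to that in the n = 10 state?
100.000000

Using E_n = -13.6057 Z² / n² eV with Z = 8:

E_1 = -13.6057 × 8² / 1² = -870.7648 / 1 = -870.764800000000 eV
E_10 = -13.6057 × 8² / 10² = -870.7648 / 100 = -8.707648000000 eV

The ratio is:
E_1/E_10 = (-870.764800000000) / (-8.707648000000)
E_1/E_10 = (-870.7648/1) / (-870.7648/100)
E_1/E_10 = 100/1
E_1/E_10 = 100.000000
(Note: the Z² factors cancel in the ratio.)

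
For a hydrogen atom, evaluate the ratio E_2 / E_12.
36.00000

Using E_n = -13.6057 Z² / n² eV with Z = 1:

E_2 = -13.6057 / 2² = -13.6057 / 4 = -3.40142500000 eV
E_12 = -13.6057 / 12² = -13.6057 / 144 = -0.09448402778 eV

The ratio is:
E_2/E_12 = (-3.40142500000) / (-0.09448402778)
E_2/E_12 = (-13.6057/4) / (-13.6057/144)
E_2/E_12 = 144/4
E_2/E_12 = 36.00000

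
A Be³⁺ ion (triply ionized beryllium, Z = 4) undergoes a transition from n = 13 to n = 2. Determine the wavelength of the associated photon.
23.334 nm

First, find the transition energy using E_n = -13.6057 Z² / n² eV:
E_13 = -13.6057 × 4² / 13² = -1.28811 eV
E_2 = -13.6057 × 4² / 2² = -54.42280 eV

Photon energy: |ΔE| = |E_2 - E_13| = 53.13469 eV

Convert to wavelength using E = hc/λ with hc = 1239.84 eV·nm:
λ = hc/E = 1239.84 eV·nm / 53.13469 eV
λ = 23.334 nm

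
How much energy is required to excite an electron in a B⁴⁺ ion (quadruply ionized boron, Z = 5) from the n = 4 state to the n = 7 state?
14.3172 eV

The energy levels of a hydrogen-like atom are E_n = -13.6057 Z² eV / n².

Energy at n = 4: E_4 = -13.6057 × 5² / 4² = -21.2589063 eV
Energy at n = 7: E_7 = -13.6057 × 5² / 7² = -6.9416837 eV

The excitation energy is the difference:
ΔE = E_7 - E_4
ΔE = -6.9416837 - (-21.2589063)
ΔE = 14.3172 eV

Since this is positive, energy must be absorbed (photon absorption).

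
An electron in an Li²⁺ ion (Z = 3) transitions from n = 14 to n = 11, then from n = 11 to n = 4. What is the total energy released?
7.0285 eV

The energy levels of Li²⁺ are E_n = -13.6057 × 3² / n² eV.

First transition (14 → 11):
ΔE₁ = |E_11 - E_14|
ΔE₁ = |-1.0119942149 - (-0.6247515306)| = 0.3872427 eV

Second transition (11 → 4):
ΔE₂ = |E_4 - E_11|
ΔE₂ = |-7.6532062500 - (-1.0119942149)| = 6.6412120 eV

Total energy released:
E_total = ΔE₁ + ΔE₂ = 0.3872427 + 6.6412120 = 7.0285 eV

Note: This equals the direct transition 14 → 4: 7.0285 eV ✓
Energy is conserved regardless of the path taken.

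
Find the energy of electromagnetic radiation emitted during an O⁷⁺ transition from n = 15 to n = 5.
30.960526 eV

The energy levels are E_n = -13.6057 Z² eV / n².

Energy at n = 15: E_15 = -13.6057 × 8² / 15² = -3.870065778 eV
Energy at n = 5: E_5 = -13.6057 × 8² / 5² = -34.830592000 eV

For emission (electron falling to lower state), the photon energy is:
E_photon = E_15 - E_5 = |-3.870065778 - (-34.830592000)|
E_photon = 30.960526 eV

This energy is carried away by the emitted photon.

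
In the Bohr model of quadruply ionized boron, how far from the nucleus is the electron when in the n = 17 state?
3.0586 nm (or 30.5864 Å)

The Bohr radius formula is:
r_n = n² a₀ / Z

where a₀ = 0.0529177 nm is the Bohr radius.

For B⁴⁺ (Z = 5) at n = 17:
r_17 = 17² × 0.0529177 nm / 5
r_17 = 289 × 0.0529177 nm / 5
r_17 = 15.29322 nm / 5
r_17 = 3.0586 nm

The electron orbits at approximately 3.0586 nm from the nucleus.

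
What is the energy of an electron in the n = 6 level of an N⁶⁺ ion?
-18.518869 eV

For hydrogen-like ions, the energy levels scale with Z²:
E_n = -13.6057 Z² / n² eV

For N⁶⁺ (Z = 7) at n = 6:
E_6 = -13.6057 × 7² / 6²
E_6 = -13.6057 × 49 / 36
E_6 = -666.6793 / 36
E_6 = -18.518869 eV

The energy is 49 times more negative than hydrogen at the same n due to the stronger nuclear charge.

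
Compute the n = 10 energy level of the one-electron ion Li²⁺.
-1.2245 eV

For hydrogen-like ions, the energy levels scale with Z²:
E_n = -13.6057 Z² / n² eV

For Li²⁺ (Z = 3) at n = 10:
E_10 = -13.6057 × 3² / 10²
E_10 = -13.6057 × 9 / 100
E_10 = -122.4513 / 100
E_10 = -1.2245 eV

The energy is 9 times more negative than hydrogen at the same n due to the stronger nuclear charge.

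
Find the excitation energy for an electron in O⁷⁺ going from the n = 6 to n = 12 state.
18.141 eV

The energy levels of a hydrogen-like atom are E_n = -13.6057 Z² eV / n².

Energy at n = 6: E_6 = -13.6057 × 8² / 6² = -24.187911 eV
Energy at n = 12: E_12 = -13.6057 × 8² / 12² = -6.046978 eV

The excitation energy is the difference:
ΔE = E_12 - E_6
ΔE = -6.046978 - (-24.187911)
ΔE = 18.141 eV

Since this is positive, energy must be absorbed (photon absorption).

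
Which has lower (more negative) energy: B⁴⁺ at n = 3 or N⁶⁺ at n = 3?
N⁶⁺ at n = 3 (E = -74.07548 eV)

Using E_n = -13.6057 Z² / n² eV:

B⁴⁺ (Z = 5) at n = 3:
E = -13.6057 × 5² / 3² = -13.6057 × 25 / 9 = -37.79361111 eV

N⁶⁺ (Z = 7) at n = 3:
E = -13.6057 × 7² / 3² = -13.6057 × 49 / 9 = -74.07547778 eV

Since -74.07547778 eV < -37.79361111 eV,
N⁶⁺ at n = 3 is more tightly bound (requires more energy to ionize).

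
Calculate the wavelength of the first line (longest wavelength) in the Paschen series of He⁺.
468.6506 nm

The longest wavelength corresponds to the smallest energy transition in the series.
The Paschen series has all transitions ending at n_f = 3.

For He⁺ (Z = 2), the first line (α-line) is the jump from n = 4 to n = 3:
E_4 = -13.6057 × 2² / 4² = -3.40142500 eV
E_3 = -13.6057 × 2² / 3² = -6.04697778 eV
ΔE = E_4 - E_3 = 2.64555278 eV

λ = hc/E = 1239.84 eV·nm / 2.64555278 eV
λ = 468.6506 nm

This is the α-line of the Paschen series in He⁺.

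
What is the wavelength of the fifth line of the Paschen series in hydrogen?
954.343 nm

The lines of a series are numbered from the longest wavelength (smallest ΔE) outward; the fifth line is the transition from n = n_f + 5 to n_f.
The Paschen series has all transitions ending at n_f = 3.

For H, the fifth line (ε-line) is the jump from n = 8 to n = 3:
E_8 = -13.6057 / 8² = -0.2125891 eV
E_3 = -13.6057 / 3² = -1.5117444 eV
ΔE = E_8 - E_3 = 1.2991553 eV

λ = hc/E = 1239.84 eV·nm / 1.2991553 eV
λ = 954.343 nm

This is the ε-line of the Paschen series in H.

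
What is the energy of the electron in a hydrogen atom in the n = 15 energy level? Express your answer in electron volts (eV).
-0.060470 eV

The energy levels of a hydrogen-like atom are given by:
E_n = -13.6057 eV / n²

For n = 15:
E_15 = -13.6057 eV / 15²
E_15 = -13.6057 eV / 225
E_15 = -0.060470 eV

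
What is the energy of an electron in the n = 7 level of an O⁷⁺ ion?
-17.7707 eV

For hydrogen-like ions, the energy levels scale with Z²:
E_n = -13.6057 Z² / n² eV

For O⁷⁺ (Z = 8) at n = 7:
E_7 = -13.6057 × 8² / 7²
E_7 = -13.6057 × 64 / 49
E_7 = -870.7648 / 49
E_7 = -17.7707 eV

The energy is 64 times more negative than hydrogen at the same n due to the stronger nuclear charge.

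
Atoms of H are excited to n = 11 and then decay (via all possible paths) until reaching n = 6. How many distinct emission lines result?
15

The electron can occupy levels n = 6, 7, ..., 11 during de-excitation — that is m = 11 - 6 + 1 = 6 distinct levels.

The number of distinct spectral lines equals the number of ways to choose 2 of these m levels (each pair gives one possible emission transition):

Number of lines = m(m-1)/2 = 6×5/2 = 15

These correspond to all possible transitions between the 6 levels:
11 → 10, 11 → 9, 11 → 8, 11 → 7, 11 → 6, 10 → 9, 10 → 8, 10 → 7...

Each transition produces a photon with a unique energy (and thus wavelength). This count does not depend on Z.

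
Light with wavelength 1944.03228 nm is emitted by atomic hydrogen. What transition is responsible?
n = 8 → n = 4

First, find the photon energy from the wavelength (hc = 1239.84 eV·nm):
E = hc/λ = 1239.84 eV·nm / 1944.03228 nm = 0.63776719 eV

The energy levels of hydrogen satisfy E_n = -13.6057 / n² eV, so an emission n_i → n_f releases
ΔE = 13.6057 × (1/n_f² − 1/n_i²) eV.

Setting ΔE equal to the photon energy:
1/n_f² − 1/n_i² = 0.63776719 / 13.6057 = 0.046875000

Since 1/n_i² must be positive, we need 1/n_f² > 0.046875000, i.e. n_f ≤ 4. For each allowed n_f, solve n_i = (1/n_f² − 0.046875000)^(−1/2) and check whether it is a whole number:
  n_f = 1: 1/n_i² = 1.000000000 − 0.046875000 = 0.953125000 → n_i = 1.024  (not an integer) ✗
  n_f = 2: 1/n_i² = 0.250000000 − 0.046875000 = 0.203125000 → n_i = 2.219  (not an integer) ✗
  n_f = 3: 1/n_i² = 0.111111111 − 0.046875000 = 0.064236111 → n_i = 3.946  (not an integer) ✗
  n_f = 4: 1/n_i² = 0.062500000 − 0.046875000 = 0.015625000 → n_i = 8.000  → integer, n_i = 8 ✓

Only n_f = 4 gives an integer upper level, n_i = 8.

The transition is from n = 8 to n = 4 (emission).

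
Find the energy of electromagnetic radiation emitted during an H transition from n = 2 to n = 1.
10.2043 eV

The energy levels are E_n = -13.6057 eV / n².

Energy at n = 2: E_2 = -13.6057 / 2² = -3.4014250 eV
Energy at n = 1: E_1 = -13.6057 / 1² = -13.6057000 eV

For emission (electron falling to lower state), the photon energy is:
E_photon = E_2 - E_1 = |-3.4014250 - (-13.6057000)|
E_photon = 10.2043 eV

This energy is carried away by the emitted photon.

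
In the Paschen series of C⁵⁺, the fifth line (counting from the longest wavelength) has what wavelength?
26.50953 nm

The lines of a series are numbered from the longest wavelength (smallest ΔE) outward; the fifth line is the transition from n = n_f + 5 to n_f.
The Paschen series has all transitions ending at n_f = 3.

For C⁵⁺ (Z = 6), the fifth line (ε-line) is the jump from n = 8 to n = 3:
E_8 = -13.6057 × 6² / 8² = -7.6532063 eV
E_3 = -13.6057 × 6² / 3² = -54.4228000 eV
ΔE = E_8 - E_3 = 46.7695937 eV

λ = hc/E = 1239.84 eV·nm / 46.7695937 eV
λ = 26.50953 nm

This is the ε-line of the Paschen series in C⁵⁺.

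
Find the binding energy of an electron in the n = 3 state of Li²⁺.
13.6057 eV

The ionization energy is the energy needed to remove the electron completely (n → ∞).

For a hydrogen-like ion with Z = 3, E_n = -13.6057 Z² / n² eV.

At n = 3: E_3 = -13.6057 × 3² / 3² = -13.6057000 eV
At n = ∞: E_∞ = 0 eV

Ionization energy = E_∞ - E_3 = 0 - (-13.6057000) = 13.6057000 eV
Ionization energy ≈ 13.6057 eV

This is also called the binding energy of the electron in state n = 3.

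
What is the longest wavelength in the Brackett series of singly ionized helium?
1012.51681 nm

The longest wavelength corresponds to the smallest energy transition in the series.
The Brackett series has all transitions ending at n_f = 4.

For He⁺ (Z = 2), the first line (α-line) is the jump from n = 5 to n = 4:
E_5 = -13.6057 × 2² / 5² = -2.1769120000 eV
E_4 = -13.6057 × 2² / 4² = -3.4014250000 eV
ΔE = E_5 - E_4 = 1.2245130000 eV

λ = hc/E = 1239.84 eV·nm / 1.2245130000 eV
λ = 1012.51681 nm

This is the α-line of the Brackett series in He⁺.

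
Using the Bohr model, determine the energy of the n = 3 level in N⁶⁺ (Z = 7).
-74.07548 eV

For hydrogen-like ions, the energy levels scale with Z²:
E_n = -13.6057 Z² / n² eV

For N⁶⁺ (Z = 7) at n = 3:
E_3 = -13.6057 × 7² / 3²
E_3 = -13.6057 × 49 / 9
E_3 = -666.6793 / 9
E_3 = -74.07548 eV

The energy is 49 times more negative than hydrogen at the same n due to the stronger nuclear charge.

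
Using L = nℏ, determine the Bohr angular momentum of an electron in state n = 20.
2.10914e-33 J·s (or 20ℏ)

In the Bohr model, angular momentum is quantized:
L = nℏ

where ℏ = h/(2π) = 1.0545718e-34 J·s

For n = 20:
L = 20 × 1.0545718e-34 J·s
L = 2.10914e-33 J·s

This can also be written as L = 20ℏ.
The angular momentum is an integer multiple of the reduced Planck constant.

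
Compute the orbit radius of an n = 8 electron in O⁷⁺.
0.423342 nm (or 4.233418 Å)

The Bohr radius formula is:
r_n = n² a₀ / Z

where a₀ = 0.052917721 nm is the Bohr radius.

For O⁷⁺ (Z = 8) at n = 8:
r_8 = 8² × 0.052917721 nm / 8
r_8 = 64 × 0.052917721 nm / 8
r_8 = 3.3867341 nm / 8
r_8 = 0.423342 nm

The electron orbits at approximately 0.423342 nm from the nucleus.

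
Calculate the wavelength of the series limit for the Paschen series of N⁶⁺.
16.73752 nm

The series limit corresponds to the transition from n = ∞ to n = 3.
This is the highest energy (shortest wavelength) transition in the Paschen series.

E_∞ = 0 eV
E_3 = -13.6057 × 7² / 3² = -74.0754778 eV

Energy at series limit:
ΔE = E_∞ - E_3 = 0 - (-74.0754778) = 74.0754778 eV
λ = hc/E = 1239.84 eV·nm / 74.0754778 eV = 16.73752 nm

This energy equals the ionization energy from the n = 3 state of N⁶⁺.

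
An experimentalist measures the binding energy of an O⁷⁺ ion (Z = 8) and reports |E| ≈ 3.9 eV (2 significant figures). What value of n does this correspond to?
n = 15

The exact energy levels follow E_n = -13.6057 Z² / n² eV with Z = 8.

The measured value (-3.9 eV) is reported to only 2 significant figures, so we must test candidate n values and see which one matches to that precision.

Candidate energies:
  n = 13:  E = -13.6057 × 8² / 13² = -5.15245 eV
  n = 14:  E = -13.6057 × 8² / 14² = -4.44268 eV
  n = 15:  E = -13.6057 × 8² / 15² = -3.87007 eV  ← matches
  n = 16:  E = -13.6057 × 8² / 16² = -3.40143 eV
  n = 17:  E = -13.6057 × 8² / 17² = -3.01303 eV

Checking against the measurement of -3.9 eV (2 sig figs), only n = 15 agrees:
E_15 = -3.87007 eV, which rounds to -3.9 eV ✓

Therefore n = 15.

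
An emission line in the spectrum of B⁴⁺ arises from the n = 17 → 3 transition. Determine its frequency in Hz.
8.85e+15 Hz

First, find the transition energy:
E_17 = -13.6057 × 5² / 17² = -1.17696 eV
E_3 = -13.6057 × 5² / 3² = -37.79361 eV
|ΔE| = |E_3 - E_17| = 36.61665 eV

Convert to Joules: E = 36.61665 eV × (1.602177 × 10⁻¹⁹ J/eV) = 5.8666e-18 J

Using E = hf:
f = E/h = 5.8666e-18 J / (6.62607 × 10⁻³⁴ J·s)
f = 8.85e+15 Hz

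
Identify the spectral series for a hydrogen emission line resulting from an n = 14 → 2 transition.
Balmer series

The spectral series in hydrogen are named based on the final (lower) energy level:
- Lyman series: n_final = 1 (ultraviolet)
- Balmer series: n_final = 2 (visible/near-UV)
- Paschen series: n_final = 3 (infrared)
- Brackett series: n_final = 4 (infrared)
- Pfund series: n_final = 5 (far infrared)

Since this transition ends at n = 2, it belongs to the Balmer series.

For reference, this 14 → 2 line has photon energy
ΔE = 13.6057 eV × (1/2² - 1/14²) = 3.3320081633 eV,
corresponding to wavelength λ = hc/ΔE = 1239.84 eV·nm / 3.3320081633 eV = 372.099929 nm in the visible/near-UV region.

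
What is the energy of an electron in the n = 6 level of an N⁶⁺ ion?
-18.518869 eV

For hydrogen-like ions, the energy levels scale with Z²:
E_n = -13.6057 Z² / n² eV

For N⁶⁺ (Z = 7) at n = 6:
E_6 = -13.6057 × 7² / 6²
E_6 = -13.6057 × 49 / 36
E_6 = -666.6793 / 36
E_6 = -18.518869 eV

The energy is 49 times more negative than hydrogen at the same n due to the stronger nuclear charge.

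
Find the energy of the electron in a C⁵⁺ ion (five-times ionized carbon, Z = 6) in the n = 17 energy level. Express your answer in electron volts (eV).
-1.69483 eV

The energy levels of a hydrogen-like atom are given by:
E_n = -13.6057 Z² / n² eV  (with Z = 6 for C⁵⁺)

For n = 17:
E_17 = -13.6057 × 6² / 17²
E_17 = -13.6057 × 36 / 289
E_17 = -1.69483 eV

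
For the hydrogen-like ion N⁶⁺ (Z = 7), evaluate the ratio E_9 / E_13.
2.08642

Using E_n = -13.6057 Z² / n² eV with Z = 7:

E_9 = -13.6057 × 7² / 9² = -666.6793 / 81 = -8.23060864198 eV
E_13 = -13.6057 × 7² / 13² = -666.6793 / 169 = -3.94484792899 eV

The ratio is:
E_9/E_13 = (-8.23060864198) / (-3.94484792899)
E_9/E_13 = (-666.6793/81) / (-666.6793/169)
E_9/E_13 = 169/81
E_9/E_13 = 2.08642
(Note: the Z² factors cancel in the ratio.)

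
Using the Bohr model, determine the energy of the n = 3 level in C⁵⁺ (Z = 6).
-54.423 eV

For hydrogen-like ions, the energy levels scale with Z²:
E_n = -13.6057 Z² / n² eV

For C⁵⁺ (Z = 6) at n = 3:
E_3 = -13.6057 × 6² / 3²
E_3 = -13.6057 × 36 / 9
E_3 = -489.8052 / 9
E_3 = -54.423 eV

The energy is 36 times more negative than hydrogen at the same n due to the stronger nuclear charge.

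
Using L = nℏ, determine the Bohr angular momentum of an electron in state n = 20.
2.11e-33 J·s (or 20ℏ)

In the Bohr model, angular momentum is quantized:
L = nℏ

where ℏ = h/(2π) = 1.0546e-34 J·s

For n = 20:
L = 20 × 1.0546e-34 J·s
L = 2.11e-33 J·s

This can also be written as L = 20ℏ.
The angular momentum is an integer multiple of the reduced Planck constant.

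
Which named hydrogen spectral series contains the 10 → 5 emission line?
Pfund series

The spectral series in hydrogen are named based on the final (lower) energy level:
- Lyman series: n_final = 1 (ultraviolet)
- Balmer series: n_final = 2 (visible/near-UV)
- Paschen series: n_final = 3 (infrared)
- Brackett series: n_final = 4 (infrared)
- Pfund series: n_final = 5 (far infrared)

Since this transition ends at n = 5, it belongs to the Pfund series.

For reference, this 10 → 5 line has photon energy
ΔE = 13.6057 eV × (1/5² - 1/10²) = 0.40817100000 eV,
corresponding to wavelength λ = hc/ΔE = 1239.84 eV·nm / 0.40817100000 eV = 3037.55044 nm in the far infrared region.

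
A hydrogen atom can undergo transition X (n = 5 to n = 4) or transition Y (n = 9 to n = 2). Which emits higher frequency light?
9 → 2

Calculate the energy for each transition:

Transition 5 → 4:
ΔE₁ = |E_4 - E_5| = |-13.6057/4² - (-13.6057/5²)|
ΔE₁ = |-0.850356250000 - (-0.544228000000)| = 0.306128250 eV

Transition 9 → 2:
ΔE₂ = |E_2 - E_9| = |-13.6057/2² - (-13.6057/9²)|
ΔE₂ = |-3.401425000000 - (-0.167971604938)| = 3.233453395 eV

Since 3.233453395 eV > 0.306128250 eV, the transition 9 → 2 emits the more energetic photon.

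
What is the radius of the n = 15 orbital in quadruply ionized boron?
2.3813 nm (or 23.8130 Å)

The Bohr radius formula is:
r_n = n² a₀ / Z

where a₀ = 0.0529177 nm is the Bohr radius.

For B⁴⁺ (Z = 5) at n = 15:
r_15 = 15² × 0.0529177 nm / 5
r_15 = 225 × 0.0529177 nm / 5
r_15 = 11.90648 nm / 5
r_15 = 2.3813 nm

The electron orbits at approximately 2.3813 nm from the nucleus.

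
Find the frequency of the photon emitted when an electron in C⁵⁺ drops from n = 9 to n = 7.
9.5488e+14 Hz

First, find the transition energy:
E_9 = -13.6057 × 6² / 9² = -6.04697778 eV
E_7 = -13.6057 × 6² / 7² = -9.99602449 eV
|ΔE| = |E_7 - E_9| = 3.94904671 eV

Convert to Joules: E = 3.94904671 eV × (1.602177 × 10⁻¹⁹ J/eV) = 6.327072e-19 J

Using E = hf:
f = E/h = 6.327072e-19 J / (6.62607 × 10⁻³⁴ J·s)
f = 9.5488e+14 Hz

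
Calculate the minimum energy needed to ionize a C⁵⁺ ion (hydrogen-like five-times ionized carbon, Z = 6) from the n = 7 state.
10.00 eV

The ionization energy is the energy needed to remove the electron completely (n → ∞).

For a hydrogen-like ion with Z = 6, E_n = -13.6057 Z² / n² eV.

At n = 7: E_7 = -13.6057 × 6² / 7² = -9.99602 eV
At n = ∞: E_∞ = 0 eV

Ionization energy = E_∞ - E_7 = 0 - (-9.99602) = 9.99602 eV
Ionization energy ≈ 10.00 eV

This is also called the binding energy of the electron in state n = 7.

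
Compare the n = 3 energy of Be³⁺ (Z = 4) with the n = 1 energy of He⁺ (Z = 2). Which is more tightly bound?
He⁺ at n = 1 (E = -54.423 eV)

Using E_n = -13.6057 Z² / n² eV:

Be³⁺ (Z = 4) at n = 3:
E = -13.6057 × 4² / 3² = -13.6057 × 16 / 9 = -24.187911 eV

He⁺ (Z = 2) at n = 1:
E = -13.6057 × 2² / 1² = -13.6057 × 4 / 1 = -54.422800 eV

Since -54.422800 eV < -24.187911 eV,
He⁺ at n = 1 is more tightly bound (requires more energy to ionize).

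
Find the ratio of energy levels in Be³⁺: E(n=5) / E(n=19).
14.44000

Using E_n = -13.6057 Z² / n² eV with Z = 4:

E_5 = -13.6057 × 4² / 5² = -217.6912 / 25 = -8.70764800000 eV
E_19 = -13.6057 × 4² / 19² = -217.6912 / 361 = -0.60302271468 eV

The ratio is:
E_5/E_19 = (-8.70764800000) / (-0.60302271468)
E_5/E_19 = (-217.6912/25) / (-217.6912/361)
E_5/E_19 = 361/25
E_5/E_19 = 14.44000
(Note: the Z² factors cancel in the ratio.)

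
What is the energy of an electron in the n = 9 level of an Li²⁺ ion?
-1.51174 eV

For hydrogen-like ions, the energy levels scale with Z²:
E_n = -13.6057 Z² / n² eV

For Li²⁺ (Z = 3) at n = 9:
E_9 = -13.6057 × 3² / 9²
E_9 = -13.6057 × 9 / 81
E_9 = -122.4513 / 81
E_9 = -1.51174 eV

The energy is 9 times more negative than hydrogen at the same n due to the stronger nuclear charge.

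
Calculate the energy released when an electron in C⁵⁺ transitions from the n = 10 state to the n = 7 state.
5.0980 eV

The energy levels are E_n = -13.6057 Z² eV / n².

Energy at n = 10: E_10 = -13.6057 × 6² / 10² = -4.8980520 eV
Energy at n = 7: E_7 = -13.6057 × 6² / 7² = -9.9960245 eV

For emission (electron falling to lower state), the photon energy is:
E_photon = E_10 - E_7 = |-4.8980520 - (-9.9960245)|
E_photon = 5.0980 eV

This energy is carried away by the emitted photon.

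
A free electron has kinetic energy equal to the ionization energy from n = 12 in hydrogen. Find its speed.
1.8231e+05 m/s (or 0.0608% of c)

The binding energy at n = 12 for hydrogen is:
E_12 = -13.6057/12² = -0.094484028 eV
|E_12| = 0.094484028 eV

Convert to Joules:
KE = 0.094484028 eV × (1.602177 × 10⁻¹⁹ J/eV) = 1.513801e-20 J

Using KE = ½mv²:
v = √(2·KE/m_e)
v = √(2 × 1.513801e-20 J / 9.10938 × 10⁻³¹ kg)
v = 1.8231e+05 m/s

This is approximately 0.0608% the speed of light.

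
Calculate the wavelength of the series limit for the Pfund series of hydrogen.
2278.16 nm

The series limit corresponds to the transition from n = ∞ to n = 5.
This is the highest energy (shortest wavelength) transition in the Pfund series.

E_∞ = 0 eV
E_5 = -13.6057 / 5² = -0.54422800 eV

Energy at series limit:
ΔE = E_∞ - E_5 = 0 - (-0.54422800) = 0.54422800 eV
λ = hc/E = 1239.84 eV·nm / 0.54422800 eV = 2278.16 nm

This energy equals the ionization energy from the n = 5 state of hydrogen.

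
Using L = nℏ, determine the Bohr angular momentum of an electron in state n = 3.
3.16372e-34 J·s (or 3ℏ)

In the Bohr model, angular momentum is quantized:
L = nℏ

where ℏ = h/(2π) = 1.0545718e-34 J·s

For n = 3:
L = 3 × 1.0545718e-34 J·s
L = 3.16372e-34 J·s

This can also be written as L = 3ℏ.
The angular momentum is an integer multiple of the reduced Planck constant.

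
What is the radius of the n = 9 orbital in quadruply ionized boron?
0.8573 nm (or 8.5727 Å)

The Bohr radius formula is:
r_n = n² a₀ / Z

where a₀ = 0.0529177 nm is the Bohr radius.

For B⁴⁺ (Z = 5) at n = 9:
r_9 = 9² × 0.0529177 nm / 5
r_9 = 81 × 0.0529177 nm / 5
r_9 = 4.28633 nm / 5
r_9 = 0.8573 nm

The electron orbits at approximately 0.8573 nm from the nucleus.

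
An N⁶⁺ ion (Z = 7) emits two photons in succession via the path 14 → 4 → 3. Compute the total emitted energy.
70.67405 eV

The energy levels of N⁶⁺ are E_n = -13.6057 × 7² / n² eV.

First transition (14 → 4):
ΔE₁ = |E_4 - E_14|
ΔE₁ = |-41.66745625000 - (-3.40142500000)| = 38.26603125 eV

Second transition (4 → 3):
ΔE₂ = |E_3 - E_4|
ΔE₂ = |-74.07547777778 - (-41.66745625000)| = 32.40802153 eV

Total energy released:
E_total = ΔE₁ + ΔE₂ = 38.26603125 + 32.40802153 = 70.67405 eV

Note: This equals the direct transition 14 → 3: 70.67405 eV ✓
Energy is conserved regardless of the path taken.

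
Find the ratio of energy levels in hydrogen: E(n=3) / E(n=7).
5.444

Using E_n = -13.6057 Z² / n² eV with Z = 1:

E_3 = -13.6057 / 3² = -13.6057 / 9 = -1.511744444 eV
E_7 = -13.6057 / 7² = -13.6057 / 49 = -0.277667347 eV

The ratio is:
E_3/E_7 = (-1.511744444) / (-0.277667347)
E_3/E_7 = (-13.6057/9) / (-13.6057/49)
E_3/E_7 = 49/9
E_3/E_7 = 5.444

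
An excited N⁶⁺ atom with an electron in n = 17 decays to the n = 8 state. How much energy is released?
8.110015 eV

The energy levels are E_n = -13.6057 Z² eV / n².

Energy at n = 17: E_17 = -13.6057 × 7² / 17² = -2.306848789 eV
Energy at n = 8: E_8 = -13.6057 × 7² / 8² = -10.416864063 eV

For emission (electron falling to lower state), the photon energy is:
E_photon = E_17 - E_8 = |-2.306848789 - (-10.416864063)|
E_photon = 8.110015 eV

This energy is carried away by the emitted photon.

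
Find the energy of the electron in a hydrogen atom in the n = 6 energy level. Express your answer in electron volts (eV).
-0.38 eV

The energy levels of a hydrogen-like atom are given by:
E_n = -13.6057 eV / n²

For n = 6:
E_6 = -13.6057 eV / 6²
E_6 = -13.6057 eV / 36
E_6 = -0.38 eV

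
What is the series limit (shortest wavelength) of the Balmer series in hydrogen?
364.5061 nm

The series limit corresponds to the transition from n = ∞ to n = 2.
This is the highest energy (shortest wavelength) transition in the Balmer series.

E_∞ = 0 eV
E_2 = -13.6057 / 2² = -3.40142500 eV

Energy at series limit:
ΔE = E_∞ - E_2 = 0 - (-3.40142500) = 3.40142500 eV
λ = hc/E = 1239.84 eV·nm / 3.40142500 eV = 364.5061 nm

This energy equals the ionization energy from the n = 2 state of hydrogen.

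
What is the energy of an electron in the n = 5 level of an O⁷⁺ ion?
-34.83 eV

For hydrogen-like ions, the energy levels scale with Z²:
E_n = -13.6057 Z² / n² eV

For O⁷⁺ (Z = 8) at n = 5:
E_5 = -13.6057 × 8² / 5²
E_5 = -13.6057 × 64 / 25
E_5 = -870.7648 / 25
E_5 = -34.83 eV

The energy is 64 times more negative than hydrogen at the same n due to the stronger nuclear charge.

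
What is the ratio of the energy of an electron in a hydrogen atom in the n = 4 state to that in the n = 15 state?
14.0625

Using E_n = -13.6057 Z² / n² eV with Z = 1:

E_4 = -13.6057 / 4² = -13.6057 / 16 = -0.85035625 eV
E_15 = -13.6057 / 15² = -13.6057 / 225 = -0.06046978 eV

The ratio is:
E_4/E_15 = (-0.85035625) / (-0.06046978)
E_4/E_15 = (-13.6057/16) / (-13.6057/225)
E_4/E_15 = 225/16
E_4/E_15 = 14.0625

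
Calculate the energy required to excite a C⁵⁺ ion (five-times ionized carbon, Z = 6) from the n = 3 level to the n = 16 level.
52.51 eV

The energy levels of a hydrogen-like atom are E_n = -13.6057 Z² eV / n².

Energy at n = 3: E_3 = -13.6057 × 6² / 3² = -54.42280 eV
Energy at n = 16: E_16 = -13.6057 × 6² / 16² = -1.91330 eV

The excitation energy is the difference:
ΔE = E_16 - E_3
ΔE = -1.91330 - (-54.42280)
ΔE = 52.51 eV

Since this is positive, energy must be absorbed (photon absorption).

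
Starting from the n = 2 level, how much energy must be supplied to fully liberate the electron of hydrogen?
3.401 eV

The ionization energy is the energy needed to remove the electron completely (n → ∞).

For hydrogen, E_n = -13.6057 eV / n².

At n = 2: E_2 = -13.6057 / 2² = -3.401425 eV
At n = ∞: E_∞ = 0 eV

Ionization energy = E_∞ - E_2 = 0 - (-3.401425) = 3.401425 eV
Ionization energy ≈ 3.401 eV

This is also called the binding energy of the electron in state n = 2.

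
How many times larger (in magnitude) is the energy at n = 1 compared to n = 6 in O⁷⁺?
36.000000

Using E_n = -13.6057 Z² / n² eV with Z = 8:

E_1 = -13.6057 × 8² / 1² = -870.7648 / 1 = -870.764800000000 eV
E_6 = -13.6057 × 8² / 6² = -870.7648 / 36 = -24.187911111111 eV

The ratio is:
E_1/E_6 = (-870.764800000000) / (-24.187911111111)
E_1/E_6 = (-870.7648/1) / (-870.7648/36)
E_1/E_6 = 36/1
E_1/E_6 = 36.000000
(Note: the Z² factors cancel in the ratio.)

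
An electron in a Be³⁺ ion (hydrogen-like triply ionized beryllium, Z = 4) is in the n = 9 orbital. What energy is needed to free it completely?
2.68755 eV

The ionization energy is the energy needed to remove the electron completely (n → ∞).

For a hydrogen-like ion with Z = 4, E_n = -13.6057 Z² / n² eV.

At n = 9: E_9 = -13.6057 × 4² / 9² = -2.68754568 eV
At n = ∞: E_∞ = 0 eV

Ionization energy = E_∞ - E_9 = 0 - (-2.68754568) = 2.68754568 eV
Ionization energy ≈ 2.68755 eV

This is also called the binding energy of the electron in state n = 9.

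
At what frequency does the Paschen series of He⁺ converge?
1.4622e+15 Hz

The series limit corresponds to the transition from n = ∞ to n = 3.
This is the highest energy (shortest wavelength) transition in the Paschen series.

E_∞ = 0 eV
E_3 = -13.6057 × 2² / 3² = -6.0469778 eV

Energy at series limit:
ΔE = E_∞ - E_3 = 0 - (-6.0469778) = 6.0469778 eV
E = 6.0469778 eV × (1.602177 × 10⁻¹⁹ J/eV) = 9.688329e-19 J
f = E/h = 9.688329e-19 J / (6.62607 × 10⁻³⁴ J·s) = 1.4622e+15 Hz

This energy equals the ionization energy from the n = 3 state of He⁺.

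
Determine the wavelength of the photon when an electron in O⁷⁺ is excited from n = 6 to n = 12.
68.344885 nm

First, find the transition energy using E_n = -13.6057 Z² / n² eV:
E_6 = -13.6057 × 8² / 6² = -24.18791111 eV
E_12 = -13.6057 × 8² / 12² = -6.04697778 eV

Photon energy: |ΔE| = |E_12 - E_6| = 18.14093333 eV

Convert to wavelength using E = hc/λ with hc = 1239.84 eV·nm:
λ = hc/E = 1239.84 eV·nm / 18.14093333 eV
λ = 68.344885 nm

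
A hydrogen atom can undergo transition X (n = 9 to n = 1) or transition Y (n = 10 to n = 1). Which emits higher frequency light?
10 → 1

Calculate the energy for each transition:

Transition 9 → 1:
ΔE₁ = |E_1 - E_9| = |-13.6057/1² - (-13.6057/9²)|
ΔE₁ = |-13.6057000000 - (-0.1679716049)| = 13.4377284 eV

Transition 10 → 1:
ΔE₂ = |E_1 - E_10| = |-13.6057/1² - (-13.6057/10²)|
ΔE₂ = |-13.6057000000 - (-0.1360570000)| = 13.4696430 eV

Since 13.4696430 eV > 13.4377284 eV, the transition 10 → 1 emits the more energetic photon.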